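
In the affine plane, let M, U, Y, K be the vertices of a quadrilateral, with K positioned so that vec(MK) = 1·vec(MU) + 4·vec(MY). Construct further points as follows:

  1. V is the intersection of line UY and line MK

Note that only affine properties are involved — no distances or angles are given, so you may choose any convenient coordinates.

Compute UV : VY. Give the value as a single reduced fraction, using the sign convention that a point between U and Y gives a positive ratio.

UV:VY = 4

Set M = (0, 0), U = (1, 0), Y = (0, 1), K = (1, 4); any affine frame gives the same invariant.
1. V is the intersection of line UY and line MK ⇒ V = (1/5, 4/5)
V = U + t·(Y−U) with t = 4/5, so UV:VY = t:(1−t) = 4/5:1/5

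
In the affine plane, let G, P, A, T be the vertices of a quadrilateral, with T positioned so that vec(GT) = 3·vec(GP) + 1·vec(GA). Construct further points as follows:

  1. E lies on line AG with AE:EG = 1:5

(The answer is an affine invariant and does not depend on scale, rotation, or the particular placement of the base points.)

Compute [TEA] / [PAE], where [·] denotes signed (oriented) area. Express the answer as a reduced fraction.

[TEA]:[PAE] = -3

Assign G = (0, 0), P = (1, 0), A = (0, 1), T = (3, 1) — the answer is frame-independent, so this choice is without loss of generality.
1. E lies on line AG with AE:EG = 1:5 ⇒ E = (0, 5/6)
2·[TEA] = -1/2, 2·[PAE] = 1/6
[TEA]:[PAE] = -1/2:1/6 = -3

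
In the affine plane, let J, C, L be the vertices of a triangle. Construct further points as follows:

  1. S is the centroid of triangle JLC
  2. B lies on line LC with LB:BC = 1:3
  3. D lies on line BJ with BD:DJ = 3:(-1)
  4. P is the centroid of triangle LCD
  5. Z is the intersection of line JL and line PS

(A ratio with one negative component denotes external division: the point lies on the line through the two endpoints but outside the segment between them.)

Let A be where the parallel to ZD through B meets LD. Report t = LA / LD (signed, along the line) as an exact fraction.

t = -1/5

Work in coordinates with J = (0, 0), C = (1, 0), L = (0, 1).
1. S is the centroid of triangle JLC ⇒ S = (1/3, 1/3)
2. B lies on line LC with LB:BC = 1:3 ⇒ B = (1/4, 3/4)
3. D lies on line BJ with BD:DJ = 3:(-1) ⇒ D = (-1/8, -3/8)
4. P is the centroid of triangle LCD ⇒ P = (7/24, 5/24)
5. Z is the intersection of line JL and line PS ⇒ Z = (0, -2/3)
through B parallel to ZD: direction (-1/8, 7/24); meets LD at A = (1/40, 51/40)
A = L + t·(D−L) with t = -1/5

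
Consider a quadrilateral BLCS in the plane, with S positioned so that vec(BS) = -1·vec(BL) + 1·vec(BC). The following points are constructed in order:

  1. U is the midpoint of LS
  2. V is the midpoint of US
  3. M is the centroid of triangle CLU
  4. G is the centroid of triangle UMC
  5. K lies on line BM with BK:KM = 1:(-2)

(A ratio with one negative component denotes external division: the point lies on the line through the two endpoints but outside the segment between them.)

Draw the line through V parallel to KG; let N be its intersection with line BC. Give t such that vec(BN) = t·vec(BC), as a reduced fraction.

t = 33/16

Work in coordinates with B = (0, 0), L = (1, 0), C = (0, 1), S = (-1, 1).
1. U is the midpoint of LS ⇒ U = (0, 1/2)
2. V is the midpoint of US ⇒ V = (-1/2, 3/4)
3. M is the centroid of triangle CLU ⇒ M = (1/3, 1/2)
4. G is the centroid of triangle UMC ⇒ G = (1/9, 2/3)
5. K lies on line BM with BK:KM = 1:(-2) ⇒ K = (-1/3, -1/2)
through V parallel to KG: direction (4/9, 7/6); meets BC at N = (0, 33/16)
N = B + t·(C−B) with t = 33/16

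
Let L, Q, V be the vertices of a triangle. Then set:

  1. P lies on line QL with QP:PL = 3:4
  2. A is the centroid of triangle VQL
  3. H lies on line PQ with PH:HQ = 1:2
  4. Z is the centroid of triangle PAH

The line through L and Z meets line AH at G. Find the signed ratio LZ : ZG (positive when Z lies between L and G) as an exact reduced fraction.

Set L = (0, 0), Q = (1, 0), V = (0, 1); any affine frame gives the same invariant.
1. P lies on line QL with QP:PL = 3:4 ⇒ P = (4/7, 0)
2. A is the centroid of triangle VQL ⇒ A = (1/3, 1/3)
3. H lies on line PQ with PH:HQ = 1:2 ⇒ H = (5/7, 0)
4. Z is the centroid of triangle PAH ⇒ Z = (34/63, 1/9)
line LZ meets AH at G = (85/147, 5/42)
Z = L + t·(G−L) with t = 14/15, so LZ:ZG = 14/15:1/15

LZ:ZG = 14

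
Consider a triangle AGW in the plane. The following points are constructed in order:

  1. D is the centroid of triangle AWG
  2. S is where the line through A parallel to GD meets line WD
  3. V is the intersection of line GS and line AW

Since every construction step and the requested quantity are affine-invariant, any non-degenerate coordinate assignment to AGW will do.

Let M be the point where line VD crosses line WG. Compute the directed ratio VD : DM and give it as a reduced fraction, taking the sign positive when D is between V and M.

Choose coordinates A = (0, 0), G = (1, 0), W = (0, 1).
1. D is the centroid of triangle AWG ⇒ D = (1/3, 1/3)
2. S is where the line through A parallel to GD meets line WD ⇒ S = (2/3, -1/3)
3. V is the intersection of line GS and line AW ⇒ V = (0, -1)
line VD meets WG at M = (2/5, 3/5)
D = V + t·(M−V) with t = 5/6, so VD:DM = 5/6:1/6

VD:DM = 5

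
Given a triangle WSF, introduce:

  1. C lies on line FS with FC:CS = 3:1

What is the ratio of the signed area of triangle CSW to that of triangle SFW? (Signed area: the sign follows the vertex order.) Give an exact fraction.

Work in coordinates with W = (0, 0), S = (1, 0), F = (0, 1).
1. C lies on line FS with FC:CS = 3:1 ⇒ C = (3/4, 1/4)
2·[CSW] = -1/4, 2·[SFW] = 1
[CSW]:[SFW] = -1/4:1 = -1/4

[CSW]:[SFW] = -1/4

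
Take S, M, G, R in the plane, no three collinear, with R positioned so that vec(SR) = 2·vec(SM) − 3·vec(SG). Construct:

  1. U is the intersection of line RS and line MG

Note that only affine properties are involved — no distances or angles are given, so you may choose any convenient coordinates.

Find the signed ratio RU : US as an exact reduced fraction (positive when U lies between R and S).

RU:US = -2

Choose coordinates S = (0, 0), M = (1, 0), G = (0, 1), R = (2, -3).
1. U is the intersection of line RS and line MG ⇒ U = (-2, 3)
U = R + t·(S−R) with t = 2, so RU:US = t:(1−t) = 2:-1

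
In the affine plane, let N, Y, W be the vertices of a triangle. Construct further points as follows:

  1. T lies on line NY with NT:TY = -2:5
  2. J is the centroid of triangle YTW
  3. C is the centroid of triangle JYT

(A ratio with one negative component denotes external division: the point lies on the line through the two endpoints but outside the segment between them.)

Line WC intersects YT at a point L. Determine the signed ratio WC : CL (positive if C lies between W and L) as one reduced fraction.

Work in coordinates with N = (0, 0), Y = (1, 0), W = (0, 1).
1. T lies on line NY with NT:TY = -2:5 ⇒ T = (-2/3, 0)
2. J is the centroid of triangle YTW ⇒ J = (1/9, 1/3)
3. C is the centroid of triangle JYT ⇒ C = (4/27, 1/9)
line WC meets YT at L = (1/6, 0)
C = W + t·(L−W) with t = 8/9, so WC:CL = 8/9:1/9

WC:CL = 8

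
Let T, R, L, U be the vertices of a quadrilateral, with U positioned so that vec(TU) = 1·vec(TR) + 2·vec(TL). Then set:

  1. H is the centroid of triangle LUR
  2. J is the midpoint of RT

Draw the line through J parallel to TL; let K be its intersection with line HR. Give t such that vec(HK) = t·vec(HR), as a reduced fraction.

Set T = (0, 0), R = (1, 0), L = (0, 1), U = (1, 2); any affine frame gives the same invariant.
1. H is the centroid of triangle LUR ⇒ H = (2/3, 1)
2. J is the midpoint of RT ⇒ J = (1/2, 0)
through J parallel to TL: direction (0, 1); meets HR at K = (1/2, 3/2)
K = H + t·(R−H) with t = -1/2

t = -1/2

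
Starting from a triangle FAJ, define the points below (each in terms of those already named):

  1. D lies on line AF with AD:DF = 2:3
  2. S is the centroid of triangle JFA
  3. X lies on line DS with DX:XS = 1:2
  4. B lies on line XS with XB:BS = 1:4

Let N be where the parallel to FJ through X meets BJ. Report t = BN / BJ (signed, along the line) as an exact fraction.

Choose coordinates F = (0, 0), A = (1, 0), J = (0, 1).
1. D lies on line AF with AD:DF = 2:3 ⇒ D = (3/5, 0)
2. S is the centroid of triangle JFA ⇒ S = (1/3, 1/3)
3. X lies on line DS with DX:XS = 1:2 ⇒ X = (23/45, 1/9)
4. B lies on line XS with XB:BS = 1:4 ⇒ B = (107/225, 7/45)
through X parallel to FJ: direction (0, 1); meets BJ at N = (23/45, 89/963)
N = B + t·(J−B) with t = -8/107

t = -8/107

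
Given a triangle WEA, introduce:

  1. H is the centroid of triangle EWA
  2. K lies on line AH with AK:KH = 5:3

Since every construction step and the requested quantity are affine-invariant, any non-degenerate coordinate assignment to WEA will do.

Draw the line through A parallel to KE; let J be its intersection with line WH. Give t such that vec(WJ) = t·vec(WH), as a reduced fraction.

t = 19/11

Set W = (0, 0), E = (1, 0), A = (0, 1); any affine frame gives the same invariant.
1. H is the centroid of triangle EWA ⇒ H = (1/3, 1/3)
2. K lies on line AH with AK:KH = 5:3 ⇒ K = (5/24, 7/12)
through A parallel to KE: direction (19/24, -7/12); meets WH at J = (19/33, 19/33)
J = W + t·(H−W) with t = 19/11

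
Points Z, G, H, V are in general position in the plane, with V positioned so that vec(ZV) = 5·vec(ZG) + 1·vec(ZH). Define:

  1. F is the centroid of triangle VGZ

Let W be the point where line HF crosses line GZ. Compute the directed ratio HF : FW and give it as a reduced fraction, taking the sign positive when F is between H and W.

HF:FW = 2

Assign Z = (0, 0), G = (1, 0), H = (0, 1), V = (5, 1) — the answer is frame-independent, so this choice is without loss of generality.
1. F is the centroid of triangle VGZ ⇒ F = (2, 1/3)
line HF meets GZ at W = (3, 0)
F = H + t·(W−H) with t = 2/3, so HF:FW = 2/3:1/3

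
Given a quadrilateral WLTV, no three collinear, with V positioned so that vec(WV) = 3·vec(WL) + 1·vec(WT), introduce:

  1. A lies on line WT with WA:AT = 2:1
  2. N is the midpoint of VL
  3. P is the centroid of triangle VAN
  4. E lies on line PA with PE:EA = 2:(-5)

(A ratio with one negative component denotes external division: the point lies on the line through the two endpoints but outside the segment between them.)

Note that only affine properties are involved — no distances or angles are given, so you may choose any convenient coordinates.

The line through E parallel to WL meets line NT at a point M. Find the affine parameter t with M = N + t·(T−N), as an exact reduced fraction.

t = 14/27

Choose coordinates W = (0, 0), L = (1, 0), T = (0, 1), V = (3, 1).
1. A lies on line WT with WA:AT = 2:1 ⇒ A = (0, 2/3)
2. N is the midpoint of VL ⇒ N = (2, 1/2)
3. P is the centroid of triangle VAN ⇒ P = (5/3, 13/18)
4. E lies on line PA with PE:EA = 2:(-5) ⇒ E = (25/9, 41/54)
through E parallel to WL: direction (1, 0); meets NT at M = (26/27, 41/54)
M = N + t·(T−N) with t = 14/27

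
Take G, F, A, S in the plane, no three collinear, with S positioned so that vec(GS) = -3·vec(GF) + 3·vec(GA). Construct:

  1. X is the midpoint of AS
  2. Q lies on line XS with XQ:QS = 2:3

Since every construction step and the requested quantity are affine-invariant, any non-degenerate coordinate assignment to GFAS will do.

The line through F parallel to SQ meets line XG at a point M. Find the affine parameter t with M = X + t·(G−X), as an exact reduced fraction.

Choose coordinates G = (0, 0), F = (1, 0), A = (0, 1), S = (-3, 3).
1. X is the midpoint of AS ⇒ X = (-3/2, 2)
2. Q lies on line XS with XQ:QS = 2:3 ⇒ Q = (-21/10, 12/5)
through F parallel to SQ: direction (9/10, -3/5); meets XG at M = (-1, 4/3)
M = X + t·(G−X) with t = 1/3

t = 1/3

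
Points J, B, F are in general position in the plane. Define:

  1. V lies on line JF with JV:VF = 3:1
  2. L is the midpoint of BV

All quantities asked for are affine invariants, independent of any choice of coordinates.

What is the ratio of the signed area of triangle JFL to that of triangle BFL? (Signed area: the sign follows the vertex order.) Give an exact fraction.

Work in coordinates with J = (0, 0), B = (1, 0), F = (0, 1).
1. V lies on line JF with JV:VF = 3:1 ⇒ V = (0, 3/4)
2. L is the midpoint of BV ⇒ L = (1/2, 3/8)
2·[JFL] = -1/2, 2·[BFL] = 1/8
[JFL]:[BFL] = -1/2:1/8 = -4

[JFL]:[BFL] = -4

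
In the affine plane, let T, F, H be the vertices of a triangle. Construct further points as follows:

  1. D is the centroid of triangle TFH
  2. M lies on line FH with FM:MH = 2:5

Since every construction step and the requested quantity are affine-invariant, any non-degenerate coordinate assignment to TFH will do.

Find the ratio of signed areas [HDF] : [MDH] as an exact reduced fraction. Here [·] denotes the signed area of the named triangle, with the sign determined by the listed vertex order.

[HDF]:[MDH] = -7/5

Set T = (0, 0), F = (1, 0), H = (0, 1); any affine frame gives the same invariant.
1. D is the centroid of triangle TFH ⇒ D = (1/3, 1/3)
2. M lies on line FH with FM:MH = 2:5 ⇒ M = (5/7, 2/7)
2·[HDF] = 1/3, 2·[MDH] = -5/21
[HDF]:[MDH] = 1/3:-5/21 = -7/5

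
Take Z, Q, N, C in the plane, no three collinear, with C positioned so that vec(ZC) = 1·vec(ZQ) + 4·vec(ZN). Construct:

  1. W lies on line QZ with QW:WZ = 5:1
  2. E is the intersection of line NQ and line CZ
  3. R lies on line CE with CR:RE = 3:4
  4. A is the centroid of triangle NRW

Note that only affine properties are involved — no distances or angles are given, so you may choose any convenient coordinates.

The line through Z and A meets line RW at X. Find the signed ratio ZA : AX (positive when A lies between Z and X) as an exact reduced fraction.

Work in coordinates with Z = (0, 0), Q = (1, 0), N = (0, 1), C = (1, 4).
1. W lies on line QZ with QW:WZ = 5:1 ⇒ W = (1/6, 0)
2. E is the intersection of line NQ and line CZ ⇒ E = (1/5, 4/5)
3. R lies on line CE with CR:RE = 3:4 ⇒ R = (23/35, 92/35)
4. A is the centroid of triangle NRW ⇒ A = (173/630, 127/105)
line ZA meets RW at X = (7958/8505, 11684/2835)
A = Z + t·(X−Z) with t = 27/92, so ZA:AX = 27/92:65/92

ZA:AX = 27/65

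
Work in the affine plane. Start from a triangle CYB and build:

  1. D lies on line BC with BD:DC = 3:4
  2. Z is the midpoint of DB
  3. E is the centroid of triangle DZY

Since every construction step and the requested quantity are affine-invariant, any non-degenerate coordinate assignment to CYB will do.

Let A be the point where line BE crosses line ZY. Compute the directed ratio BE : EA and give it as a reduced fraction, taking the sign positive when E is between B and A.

Set C = (0, 0), Y = (1, 0), B = (0, 1); any affine frame gives the same invariant.
1. D lies on line BC with BD:DC = 3:4 ⇒ D = (0, 4/7)
2. Z is the midpoint of DB ⇒ Z = (0, 11/14)
3. E is the centroid of triangle DZY ⇒ E = (1/3, 19/42)
line BE meets ZY at A = (1/4, 33/56)
E = B + t·(A−B) with t = 4/3, so BE:EA = 4/3:-1/3

BE:EA = -4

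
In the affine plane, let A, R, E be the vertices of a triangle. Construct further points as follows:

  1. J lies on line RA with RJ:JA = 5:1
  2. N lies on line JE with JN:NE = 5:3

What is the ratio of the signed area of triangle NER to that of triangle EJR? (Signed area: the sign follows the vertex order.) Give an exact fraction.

[NER]:[EJR] = -3/8

Assign A = (0, 0), R = (1, 0), E = (0, 1) — the answer is frame-independent, so this choice is without loss of generality.
1. J lies on line RA with RJ:JA = 5:1 ⇒ J = (1/6, 0)
2. N lies on line JE with JN:NE = 5:3 ⇒ N = (1/16, 5/8)
2·[NER] = -5/16, 2·[EJR] = 5/6
[NER]:[EJR] = -5/16:5/6 = -3/8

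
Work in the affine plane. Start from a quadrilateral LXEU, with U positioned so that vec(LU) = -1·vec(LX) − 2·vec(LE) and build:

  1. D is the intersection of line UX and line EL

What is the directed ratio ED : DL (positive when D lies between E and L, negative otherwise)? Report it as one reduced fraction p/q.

Assign L = (0, 0), X = (1, 0), E = (0, 1), U = (-1, -2) — the answer is frame-independent, so this choice is without loss of generality.
1. D is the intersection of line UX and line EL ⇒ D = (0, -1)
D = E + t·(L−E) with t = 2, so ED:DL = t:(1−t) = 2:-1

ED:DL = -2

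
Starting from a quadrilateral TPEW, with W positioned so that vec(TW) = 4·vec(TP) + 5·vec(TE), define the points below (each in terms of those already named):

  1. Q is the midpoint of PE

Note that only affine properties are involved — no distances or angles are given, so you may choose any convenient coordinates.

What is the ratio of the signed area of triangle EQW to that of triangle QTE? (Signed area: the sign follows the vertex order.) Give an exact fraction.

Assign T = (0, 0), P = (1, 0), E = (0, 1), W = (4, 5) — the answer is frame-independent, so this choice is without loss of generality.
1. Q is the midpoint of PE ⇒ Q = (1/2, 1/2)
2·[EQW] = 4, 2·[QTE] = -1/2
[EQW]:[QTE] = 4:-1/2 = -8

[EQW]:[QTE] = -8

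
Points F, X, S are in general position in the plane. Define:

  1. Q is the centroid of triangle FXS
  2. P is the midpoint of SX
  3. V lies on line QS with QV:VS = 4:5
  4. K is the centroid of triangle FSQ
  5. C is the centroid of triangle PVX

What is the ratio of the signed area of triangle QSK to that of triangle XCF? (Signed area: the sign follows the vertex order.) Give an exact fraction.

Assign F = (0, 0), X = (1, 0), S = (0, 1) — the answer is frame-independent, so this choice is without loss of generality.
1. Q is the centroid of triangle FXS ⇒ Q = (1/3, 1/3)
2. P is the midpoint of SX ⇒ P = (1/2, 1/2)
3. V lies on line QS with QV:VS = 4:5 ⇒ V = (5/27, 17/27)
4. K is the centroid of triangle FSQ ⇒ K = (1/9, 4/9)
5. C is the centroid of triangle PVX ⇒ C = (91/162, 61/162)
2·[QSK] = 1/9, 2·[XCF] = 61/162
[QSK]:[XCF] = 1/9:61/162 = 18/61

[QSK]:[XCF] = 18/61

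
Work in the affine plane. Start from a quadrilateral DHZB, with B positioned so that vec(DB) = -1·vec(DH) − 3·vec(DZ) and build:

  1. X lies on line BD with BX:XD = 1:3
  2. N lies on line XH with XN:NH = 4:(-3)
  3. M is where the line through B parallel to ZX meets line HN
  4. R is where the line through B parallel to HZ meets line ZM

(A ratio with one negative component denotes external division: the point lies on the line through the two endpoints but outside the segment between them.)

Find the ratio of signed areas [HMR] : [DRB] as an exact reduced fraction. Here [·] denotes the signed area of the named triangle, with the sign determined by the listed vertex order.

[HMR]:[DRB] = 17

Set D = (0, 0), H = (1, 0), Z = (0, 1), B = (-1, -3); any affine frame gives the same invariant.
1. X lies on line BD with BX:XD = 1:3 ⇒ X = (-3/4, -9/4)
2. N lies on line XH with XN:NH = 4:(-3) ⇒ N = (25/4, 27/4)
3. M is where the line through B parallel to ZX meets line HN ⇒ M = (-55/64, -153/64)
4. R is where the line through B parallel to HZ meets line ZM ⇒ R = (-275/272, -813/272)
2·[HMR] = 3/4, 2·[DRB] = 3/68
[HMR]:[DRB] = 3/4:3/68 = 17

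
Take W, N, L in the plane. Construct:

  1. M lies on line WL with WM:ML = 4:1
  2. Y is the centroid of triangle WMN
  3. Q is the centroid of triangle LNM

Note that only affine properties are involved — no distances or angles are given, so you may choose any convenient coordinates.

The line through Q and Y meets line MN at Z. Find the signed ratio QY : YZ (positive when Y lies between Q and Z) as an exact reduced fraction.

Assign W = (0, 0), N = (1, 0), L = (0, 1) — the answer is frame-independent, so this choice is without loss of generality.
1. M lies on line WL with WM:ML = 4:1 ⇒ M = (0, 4/5)
2. Y is the centroid of triangle WMN ⇒ Y = (1/3, 4/15)
3. Q is the centroid of triangle LNM ⇒ Q = (1/3, 3/5)
line QY meets MN at Z = (1/3, 8/15)
Y = Q + t·(Z−Q) with t = 5, so QY:YZ = 5:-4

QY:YZ = -5/4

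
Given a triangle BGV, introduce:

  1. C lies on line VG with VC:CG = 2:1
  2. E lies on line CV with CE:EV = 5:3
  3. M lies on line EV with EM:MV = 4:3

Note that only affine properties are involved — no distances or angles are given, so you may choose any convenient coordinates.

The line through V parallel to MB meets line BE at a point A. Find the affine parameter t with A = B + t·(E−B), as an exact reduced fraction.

Choose coordinates B = (0, 0), G = (1, 0), V = (0, 1).
1. C lies on line VG with VC:CG = 2:1 ⇒ C = (2/3, 1/3)
2. E lies on line CV with CE:EV = 5:3 ⇒ E = (1/4, 3/4)
3. M lies on line EV with EM:MV = 4:3 ⇒ M = (3/28, 25/28)
through V parallel to MB: direction (-3/28, -25/28); meets BE at A = (-3/16, -9/16)
A = B + t·(E−B) with t = -3/4

t = -3/4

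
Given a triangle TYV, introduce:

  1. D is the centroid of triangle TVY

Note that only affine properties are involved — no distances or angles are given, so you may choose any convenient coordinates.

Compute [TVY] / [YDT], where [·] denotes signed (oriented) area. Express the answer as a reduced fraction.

[TVY]:[YDT] = -3

Set T = (0, 0), Y = (1, 0), V = (0, 1); any affine frame gives the same invariant.
1. D is the centroid of triangle TVY ⇒ D = (1/3, 1/3)
2·[TVY] = -1, 2·[YDT] = 1/3
[TVY]:[YDT] = -1:1/3 = -3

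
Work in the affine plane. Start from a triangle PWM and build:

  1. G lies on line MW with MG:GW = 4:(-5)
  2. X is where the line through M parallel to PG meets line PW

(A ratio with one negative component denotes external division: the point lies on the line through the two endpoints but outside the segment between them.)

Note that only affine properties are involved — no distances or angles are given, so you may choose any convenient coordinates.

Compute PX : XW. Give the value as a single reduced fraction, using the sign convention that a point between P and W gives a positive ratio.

PX:XW = 4

Work in coordinates with P = (0, 0), W = (1, 0), M = (0, 1).
1. G lies on line MW with MG:GW = 4:(-5) ⇒ G = (-4, 5)
2. X is where the line through M parallel to PG meets line PW ⇒ X = (4/5, 0)
X = P + t·(W−P) with t = 4/5, so PX:XW = t:(1−t) = 4/5:1/5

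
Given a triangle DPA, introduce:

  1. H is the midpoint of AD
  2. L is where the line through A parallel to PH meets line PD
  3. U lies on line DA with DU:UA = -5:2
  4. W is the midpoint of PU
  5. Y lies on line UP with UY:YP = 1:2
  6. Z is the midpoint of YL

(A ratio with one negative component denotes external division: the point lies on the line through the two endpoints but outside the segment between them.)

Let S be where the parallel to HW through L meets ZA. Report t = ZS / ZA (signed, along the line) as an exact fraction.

Assign D = (0, 0), P = (1, 0), A = (0, 1) — the answer is frame-independent, so this choice is without loss of generality.
1. H is the midpoint of AD ⇒ H = (0, 1/2)
2. L is where the line through A parallel to PH meets line PD ⇒ L = (2, 0)
3. U lies on line DA with DU:UA = -5:2 ⇒ U = (0, 5/3)
4. W is the midpoint of PU ⇒ W = (1/2, 5/6)
5. Y lies on line UP with UY:YP = 1:2 ⇒ Y = (1/3, 10/9)
6. Z is the midpoint of YL ⇒ Z = (7/6, 5/9)
through L parallel to HW: direction (1/2, 1/3); meets ZA at S = (49/22, 5/33)
S = Z + t·(A−Z) with t = -10/11

t = -10/11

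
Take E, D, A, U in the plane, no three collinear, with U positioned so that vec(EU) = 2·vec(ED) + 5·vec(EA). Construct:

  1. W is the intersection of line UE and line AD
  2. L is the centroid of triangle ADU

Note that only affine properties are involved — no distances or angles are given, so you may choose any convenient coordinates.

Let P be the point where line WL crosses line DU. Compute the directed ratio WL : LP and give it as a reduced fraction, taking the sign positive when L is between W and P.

WL:LP = 8/7

Choose coordinates E = (0, 0), D = (1, 0), A = (0, 1), U = (2, 5).
1. W is the intersection of line UE and line AD ⇒ W = (2/7, 5/7)
2. L is the centroid of triangle ADU ⇒ L = (1, 2)
line WL meets DU at P = (13/8, 25/8)
L = W + t·(P−W) with t = 8/15, so WL:LP = 8/15:7/15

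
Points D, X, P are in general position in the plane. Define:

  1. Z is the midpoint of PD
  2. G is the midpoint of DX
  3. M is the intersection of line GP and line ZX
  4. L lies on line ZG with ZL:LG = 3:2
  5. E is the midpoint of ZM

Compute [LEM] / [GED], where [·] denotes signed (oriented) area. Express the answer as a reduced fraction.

[LEM]:[GED] = -3/25

Work in coordinates with D = (0, 0), X = (1, 0), P = (0, 1).
1. Z is the midpoint of PD ⇒ Z = (0, 1/2)
2. G is the midpoint of DX ⇒ G = (1/2, 0)
3. M is the intersection of line GP and line ZX ⇒ M = (1/3, 1/3)
4. L lies on line ZG with ZL:LG = 3:2 ⇒ L = (3/10, 1/5)
5. E is the midpoint of ZM ⇒ E = (1/6, 5/12)
2·[LEM] = -1/40, 2·[GED] = 5/24
[LEM]:[GED] = -1/40:5/24 = -3/25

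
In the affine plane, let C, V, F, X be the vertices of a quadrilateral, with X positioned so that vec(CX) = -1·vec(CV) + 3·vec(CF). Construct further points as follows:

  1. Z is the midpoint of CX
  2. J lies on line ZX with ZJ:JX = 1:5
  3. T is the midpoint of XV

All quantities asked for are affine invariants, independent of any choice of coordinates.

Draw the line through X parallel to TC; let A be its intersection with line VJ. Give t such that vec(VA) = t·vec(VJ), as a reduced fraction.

t = 24/19

Choose coordinates C = (0, 0), V = (1, 0), F = (0, 1), X = (-1, 3).
1. Z is the midpoint of CX ⇒ Z = (-1/2, 3/2)
2. J lies on line ZX with ZJ:JX = 1:5 ⇒ J = (-7/12, 7/4)
3. T is the midpoint of XV ⇒ T = (0, 3/2)
through X parallel to TC: direction (0, -3/2); meets VJ at A = (-1, 42/19)
A = V + t·(J−V) with t = 24/19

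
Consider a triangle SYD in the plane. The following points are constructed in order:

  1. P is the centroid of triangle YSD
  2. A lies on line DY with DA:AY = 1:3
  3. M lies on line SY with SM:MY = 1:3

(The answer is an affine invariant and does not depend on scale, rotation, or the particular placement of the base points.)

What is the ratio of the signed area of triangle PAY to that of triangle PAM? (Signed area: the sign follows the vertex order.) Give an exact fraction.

[PAY]:[PAM] = -4

Work in coordinates with S = (0, 0), Y = (1, 0), D = (0, 1).
1. P is the centroid of triangle YSD ⇒ P = (1/3, 1/3)
2. A lies on line DY with DA:AY = 1:3 ⇒ A = (1/4, 3/4)
3. M lies on line SY with SM:MY = 1:3 ⇒ M = (1/4, 0)
2·[PAY] = -1/4, 2·[PAM] = 1/16
[PAY]:[PAM] = -1/4:1/16 = -4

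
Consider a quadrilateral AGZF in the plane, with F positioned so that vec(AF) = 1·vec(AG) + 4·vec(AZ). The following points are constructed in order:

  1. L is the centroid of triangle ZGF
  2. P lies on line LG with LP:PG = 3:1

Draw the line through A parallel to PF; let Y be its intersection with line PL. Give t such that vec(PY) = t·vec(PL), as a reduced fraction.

t = 13/4

Assign A = (0, 0), G = (1, 0), Z = (0, 1), F = (1, 4) — the answer is frame-independent, so this choice is without loss of generality.
1. L is the centroid of triangle ZGF ⇒ L = (2/3, 5/3)
2. P lies on line LG with LP:PG = 3:1 ⇒ P = (11/12, 5/12)
through A parallel to PF: direction (1/12, 43/12); meets PL at Y = (5/48, 215/48)
Y = P + t·(L−P) with t = 13/4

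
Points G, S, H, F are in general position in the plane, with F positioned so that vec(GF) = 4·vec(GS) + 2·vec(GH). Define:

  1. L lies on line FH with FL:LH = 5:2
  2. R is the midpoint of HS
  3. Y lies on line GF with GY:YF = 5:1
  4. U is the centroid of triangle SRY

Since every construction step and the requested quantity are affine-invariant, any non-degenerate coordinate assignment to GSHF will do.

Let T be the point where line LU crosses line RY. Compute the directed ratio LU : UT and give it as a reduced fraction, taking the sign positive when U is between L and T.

LU:UT = -45/14

Choose coordinates G = (0, 0), S = (1, 0), H = (0, 1), F = (4, 2).
1. L lies on line FH with FL:LH = 5:2 ⇒ L = (8/7, 9/7)
2. R is the midpoint of HS ⇒ R = (1/2, 1/2)
3. Y lies on line GF with GY:YF = 5:1 ⇒ Y = (10/3, 5/3)
4. U is the centroid of triangle SRY ⇒ U = (29/18, 13/18)
line LU meets RY at T = (1187/810, 727/810)
U = L + t·(T−L) with t = 45/31, so LU:UT = 45/31:-14/31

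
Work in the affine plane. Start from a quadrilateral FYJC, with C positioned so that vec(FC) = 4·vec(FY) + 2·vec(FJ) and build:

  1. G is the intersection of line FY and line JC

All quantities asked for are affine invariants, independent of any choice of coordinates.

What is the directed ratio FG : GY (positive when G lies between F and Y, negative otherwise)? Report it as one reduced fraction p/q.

FG:GY = -4/5

Choose coordinates F = (0, 0), Y = (1, 0), J = (0, 1), C = (4, 2).
1. G is the intersection of line FY and line JC ⇒ G = (-4, 0)
G = F + t·(Y−F) with t = -4, so FG:GY = t:(1−t) = -4:5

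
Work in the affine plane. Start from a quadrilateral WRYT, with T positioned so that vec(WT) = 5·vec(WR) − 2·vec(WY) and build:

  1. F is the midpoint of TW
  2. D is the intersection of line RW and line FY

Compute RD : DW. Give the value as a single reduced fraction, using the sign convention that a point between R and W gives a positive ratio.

Choose coordinates W = (0, 0), R = (1, 0), Y = (0, 1), T = (5, -2).
1. F is the midpoint of TW ⇒ F = (5/2, -1)
2. D is the intersection of line RW and line FY ⇒ D = (5/4, 0)
D = R + t·(W−R) with t = -1/4, so RD:DW = t:(1−t) = -1/4:5/4

RD:DW = -1/5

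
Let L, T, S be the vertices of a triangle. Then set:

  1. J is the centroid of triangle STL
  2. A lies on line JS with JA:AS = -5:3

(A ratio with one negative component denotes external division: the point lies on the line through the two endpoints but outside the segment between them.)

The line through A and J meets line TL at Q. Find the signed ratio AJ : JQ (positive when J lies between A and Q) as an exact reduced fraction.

Assign L = (0, 0), T = (1, 0), S = (0, 1) — the answer is frame-independent, so this choice is without loss of generality.
1. J is the centroid of triangle STL ⇒ J = (1/3, 1/3)
2. A lies on line JS with JA:AS = -5:3 ⇒ A = (-1/2, 2)
line AJ meets TL at Q = (1/2, 0)
J = A + t·(Q−A) with t = 5/6, so AJ:JQ = 5/6:1/6

AJ:JQ = 5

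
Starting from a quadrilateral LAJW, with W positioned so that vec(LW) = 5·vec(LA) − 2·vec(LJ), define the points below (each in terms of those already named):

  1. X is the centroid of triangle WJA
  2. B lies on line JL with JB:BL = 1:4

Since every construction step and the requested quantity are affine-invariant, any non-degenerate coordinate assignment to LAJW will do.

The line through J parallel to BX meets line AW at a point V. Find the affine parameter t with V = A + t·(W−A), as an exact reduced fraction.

t = 13/8

Work in coordinates with L = (0, 0), A = (1, 0), J = (0, 1), W = (5, -2).
1. X is the centroid of triangle WJA ⇒ X = (2, -1/3)
2. B lies on line JL with JB:BL = 1:4 ⇒ B = (0, 4/5)
through J parallel to BX: direction (2, -17/15); meets AW at V = (15/2, -13/4)
V = A + t·(W−A) with t = 13/8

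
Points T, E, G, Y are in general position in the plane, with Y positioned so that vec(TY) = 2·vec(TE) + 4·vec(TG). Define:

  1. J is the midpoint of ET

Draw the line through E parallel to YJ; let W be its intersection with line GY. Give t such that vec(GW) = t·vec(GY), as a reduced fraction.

t = 11/7

Assign T = (0, 0), E = (1, 0), G = (0, 1), Y = (2, 4) — the answer is frame-independent, so this choice is without loss of generality.
1. J is the midpoint of ET ⇒ J = (1/2, 0)
through E parallel to YJ: direction (-3/2, -4); meets GY at W = (22/7, 40/7)
W = G + t·(Y−G) with t = 11/7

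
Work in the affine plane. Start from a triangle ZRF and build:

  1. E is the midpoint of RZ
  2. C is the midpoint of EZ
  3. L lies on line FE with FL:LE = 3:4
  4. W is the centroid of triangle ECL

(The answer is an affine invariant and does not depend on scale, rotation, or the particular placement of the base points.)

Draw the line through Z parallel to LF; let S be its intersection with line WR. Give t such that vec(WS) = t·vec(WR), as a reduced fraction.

Set Z = (0, 0), R = (1, 0), F = (0, 1); any affine frame gives the same invariant.
1. E is the midpoint of RZ ⇒ E = (1/2, 0)
2. C is the midpoint of EZ ⇒ C = (1/4, 0)
3. L lies on line FE with FL:LE = 3:4 ⇒ L = (3/14, 4/7)
4. W is the centroid of triangle ECL ⇒ W = (9/28, 4/21)
through Z parallel to LF: direction (-3/14, 3/7); meets WR at S = (-8/49, 16/49)
S = W + t·(R−W) with t = -5/7

t = -5/7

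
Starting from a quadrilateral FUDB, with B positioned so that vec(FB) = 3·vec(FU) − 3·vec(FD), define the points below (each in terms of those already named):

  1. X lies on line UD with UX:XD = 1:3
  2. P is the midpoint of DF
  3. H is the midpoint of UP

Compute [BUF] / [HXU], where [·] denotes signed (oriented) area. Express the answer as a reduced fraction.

[BUF]:[HXU] = -48

Set F = (0, 0), U = (1, 0), D = (0, 1), B = (3, -3); any affine frame gives the same invariant.
1. X lies on line UD with UX:XD = 1:3 ⇒ X = (3/4, 1/4)
2. P is the midpoint of DF ⇒ P = (0, 1/2)
3. H is the midpoint of UP ⇒ H = (1/2, 1/4)
2·[BUF] = 3, 2·[HXU] = -1/16
[BUF]:[HXU] = 3:-1/16 = -48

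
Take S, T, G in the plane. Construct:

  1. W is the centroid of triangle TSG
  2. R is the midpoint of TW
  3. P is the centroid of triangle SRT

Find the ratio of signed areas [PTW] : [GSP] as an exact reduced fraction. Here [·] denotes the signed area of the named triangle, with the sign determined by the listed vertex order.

Assign S = (0, 0), T = (1, 0), G = (0, 1) — the answer is frame-independent, so this choice is without loss of generality.
1. W is the centroid of triangle TSG ⇒ W = (1/3, 1/3)
2. R is the midpoint of TW ⇒ R = (2/3, 1/6)
3. P is the centroid of triangle SRT ⇒ P = (5/9, 1/18)
2·[PTW] = 1/9, 2·[GSP] = 5/9
[PTW]:[GSP] = 1/9:5/9 = 1/5

[PTW]:[GSP] = 1/5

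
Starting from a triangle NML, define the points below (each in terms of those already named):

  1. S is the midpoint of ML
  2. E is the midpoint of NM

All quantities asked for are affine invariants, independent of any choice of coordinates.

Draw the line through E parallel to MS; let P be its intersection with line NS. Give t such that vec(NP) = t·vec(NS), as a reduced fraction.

t = 1/2

Choose coordinates N = (0, 0), M = (1, 0), L = (0, 1).
1. S is the midpoint of ML ⇒ S = (1/2, 1/2)
2. E is the midpoint of NM ⇒ E = (1/2, 0)
through E parallel to MS: direction (-1/2, 1/2); meets NS at P = (1/4, 1/4)
P = N + t·(S−N) with t = 1/2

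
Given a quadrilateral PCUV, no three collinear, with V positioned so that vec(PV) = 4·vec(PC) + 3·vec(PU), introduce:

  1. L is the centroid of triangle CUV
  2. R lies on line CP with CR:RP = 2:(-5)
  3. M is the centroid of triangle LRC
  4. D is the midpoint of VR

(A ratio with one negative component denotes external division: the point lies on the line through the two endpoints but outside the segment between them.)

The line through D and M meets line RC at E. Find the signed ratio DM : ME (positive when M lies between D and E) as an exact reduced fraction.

Choose coordinates P = (0, 0), C = (1, 0), U = (0, 1), V = (4, 3).
1. L is the centroid of triangle CUV ⇒ L = (5/3, 4/3)
2. R lies on line CP with CR:RP = 2:(-5) ⇒ R = (5/3, 0)
3. M is the centroid of triangle LRC ⇒ M = (13/9, 4/9)
4. D is the midpoint of VR ⇒ D = (17/6, 3/2)
line DM meets RC at E = (49/57, 0)
M = D + t·(E−D) with t = 19/27, so DM:ME = 19/27:8/27

DM:ME = 19/8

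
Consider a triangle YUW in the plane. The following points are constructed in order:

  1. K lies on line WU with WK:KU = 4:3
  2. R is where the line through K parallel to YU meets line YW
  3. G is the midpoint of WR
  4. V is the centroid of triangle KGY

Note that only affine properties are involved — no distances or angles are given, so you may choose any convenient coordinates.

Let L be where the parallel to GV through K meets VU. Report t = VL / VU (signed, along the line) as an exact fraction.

t = 20/29

Set Y = (0, 0), U = (1, 0), W = (0, 1); any affine frame gives the same invariant.
1. K lies on line WU with WK:KU = 4:3 ⇒ K = (4/7, 3/7)
2. R is where the line through K parallel to YU meets line YW ⇒ R = (0, 3/7)
3. G is the midpoint of WR ⇒ G = (0, 5/7)
4. V is the centroid of triangle KGY ⇒ V = (4/21, 8/21)
through K parallel to GV: direction (4/21, -1/3); meets VU at L = (152/203, 24/203)
L = V + t·(U−V) with t = 20/29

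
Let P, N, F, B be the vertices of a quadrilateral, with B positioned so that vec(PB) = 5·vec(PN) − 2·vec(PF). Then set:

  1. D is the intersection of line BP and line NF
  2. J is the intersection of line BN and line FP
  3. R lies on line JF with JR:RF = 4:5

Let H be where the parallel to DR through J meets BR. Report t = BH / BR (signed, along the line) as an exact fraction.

Choose coordinates P = (0, 0), N = (1, 0), F = (0, 1), B = (5, -2).
1. D is the intersection of line BP and line NF ⇒ D = (5/3, -2/3)
2. J is the intersection of line BN and line FP ⇒ J = (0, 1/2)
3. R lies on line JF with JR:RF = 4:5 ⇒ R = (0, 13/18)
through J parallel to DR: direction (-5/3, 25/18); meets BR at H = (-10/13, 89/78)
H = B + t·(R−B) with t = 15/13

t = 15/13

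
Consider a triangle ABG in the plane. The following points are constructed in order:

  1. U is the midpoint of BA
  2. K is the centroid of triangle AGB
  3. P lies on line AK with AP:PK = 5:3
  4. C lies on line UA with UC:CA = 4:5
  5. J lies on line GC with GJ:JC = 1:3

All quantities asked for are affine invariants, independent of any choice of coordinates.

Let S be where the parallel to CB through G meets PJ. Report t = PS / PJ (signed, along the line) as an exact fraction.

t = 19/13

Choose coordinates A = (0, 0), B = (1, 0), G = (0, 1).
1. U is the midpoint of BA ⇒ U = (1/2, 0)
2. K is the centroid of triangle AGB ⇒ K = (1/3, 1/3)
3. P lies on line AK with AP:PK = 5:3 ⇒ P = (5/24, 5/24)
4. C lies on line UA with UC:CA = 4:5 ⇒ C = (5/18, 0)
5. J lies on line GC with GJ:JC = 1:3 ⇒ J = (5/72, 3/4)
through G parallel to CB: direction (13/18, 0); meets PJ at S = (5/936, 1)
S = P + t·(J−P) with t = 19/13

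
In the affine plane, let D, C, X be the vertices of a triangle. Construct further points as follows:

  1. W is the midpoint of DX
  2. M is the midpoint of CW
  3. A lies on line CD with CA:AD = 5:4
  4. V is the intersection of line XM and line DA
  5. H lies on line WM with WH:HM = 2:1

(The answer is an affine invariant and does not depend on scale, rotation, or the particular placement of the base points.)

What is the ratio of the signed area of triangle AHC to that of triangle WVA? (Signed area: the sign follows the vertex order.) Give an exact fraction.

[AHC]:[WVA] = 5/3

Choose coordinates D = (0, 0), C = (1, 0), X = (0, 1).
1. W is the midpoint of DX ⇒ W = (0, 1/2)
2. M is the midpoint of CW ⇒ M = (1/2, 1/4)
3. A lies on line CD with CA:AD = 5:4 ⇒ A = (4/9, 0)
4. V is the intersection of line XM and line DA ⇒ V = (2/3, 0)
5. H lies on line WM with WH:HM = 2:1 ⇒ H = (1/3, 1/3)
2·[AHC] = -5/27, 2·[WVA] = -1/9
[AHC]:[WVA] = -5/27:-1/9 = 5/3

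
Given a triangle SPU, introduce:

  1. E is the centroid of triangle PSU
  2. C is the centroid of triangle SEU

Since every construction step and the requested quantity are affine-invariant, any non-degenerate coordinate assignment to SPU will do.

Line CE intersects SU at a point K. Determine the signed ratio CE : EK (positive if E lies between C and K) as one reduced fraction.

Assign S = (0, 0), P = (1, 0), U = (0, 1) — the answer is frame-independent, so this choice is without loss of generality.
1. E is the centroid of triangle PSU ⇒ E = (1/3, 1/3)
2. C is the centroid of triangle SEU ⇒ C = (1/9, 4/9)
line CE meets SU at K = (0, 1/2)
E = C + t·(K−C) with t = -2, so CE:EK = -2:3

CE:EK = -2/3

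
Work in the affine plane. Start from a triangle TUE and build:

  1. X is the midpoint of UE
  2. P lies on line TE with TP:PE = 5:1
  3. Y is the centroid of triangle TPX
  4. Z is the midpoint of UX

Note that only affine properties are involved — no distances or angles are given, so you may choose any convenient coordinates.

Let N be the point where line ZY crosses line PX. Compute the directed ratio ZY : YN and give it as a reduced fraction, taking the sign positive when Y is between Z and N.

Assign T = (0, 0), U = (1, 0), E = (0, 1) — the answer is frame-independent, so this choice is without loss of generality.
1. X is the midpoint of UE ⇒ X = (1/2, 1/2)
2. P lies on line TE with TP:PE = 5:1 ⇒ P = (0, 5/6)
3. Y is the centroid of triangle TPX ⇒ Y = (1/6, 4/9)
4. Z is the midpoint of UX ⇒ Z = (3/4, 1/4)
line ZY meets PX at N = (1, 1/6)
Y = Z + t·(N−Z) with t = -7/3, so ZY:YN = -7/3:10/3

ZY:YN = -7/10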